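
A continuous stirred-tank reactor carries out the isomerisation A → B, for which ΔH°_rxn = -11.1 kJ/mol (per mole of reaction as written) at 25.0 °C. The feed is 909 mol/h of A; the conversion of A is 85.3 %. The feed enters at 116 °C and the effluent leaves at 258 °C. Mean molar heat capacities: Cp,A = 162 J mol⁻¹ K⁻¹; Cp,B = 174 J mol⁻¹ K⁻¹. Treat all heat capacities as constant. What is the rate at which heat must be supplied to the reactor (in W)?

Extent of reaction ξ = 0.853 × 909 = 775.38 mol/h
Reaction term: ξ·ΔH°_rxn = 775.38 × -11.1 = -8606.7 kJ/h
Sensible, feed 116→25 °C: -13400 kJ/h
Outlet flows (mol/h): A 133.62, B 775.38
Sensible, products 25→258 °C: 36479 kJ/h
Q = ΔH = 14472 kJ/h = 4.02 kW
Heat supplied = 4020 W

Q_in = 4020 W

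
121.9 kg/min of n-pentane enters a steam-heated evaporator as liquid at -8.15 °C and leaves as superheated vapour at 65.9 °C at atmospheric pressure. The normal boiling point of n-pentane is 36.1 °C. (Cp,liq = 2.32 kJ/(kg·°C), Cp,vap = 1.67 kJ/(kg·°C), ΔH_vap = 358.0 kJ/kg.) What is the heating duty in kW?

Q = 1040 kW

liquid -8.15→36.1 °C: 102.66 kJ/kg
vaporisation at 36.1 °C: 358 kJ/kg
vapour 36.1→65.9 °C: 49.766 kJ/kg
Δh = 102.66 + 358 + 49.766 = 510.43 kJ/kg
Q = ṁ·Δh = 121.9 kg/min × 510.43 kJ/kg = 62221 kJ/min
|Q| = 1037 kW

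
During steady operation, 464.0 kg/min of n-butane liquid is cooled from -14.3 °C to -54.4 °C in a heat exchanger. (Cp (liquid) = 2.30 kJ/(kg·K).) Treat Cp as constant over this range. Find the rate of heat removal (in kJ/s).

Q_c = 713 kJ/s

Q = ṁ·Cp·ΔT = 464.0 × 2.30 × (-54.4 − -14.3) = -42795 kJ/min
Converting: 42795 / 60 s = 713.25 kW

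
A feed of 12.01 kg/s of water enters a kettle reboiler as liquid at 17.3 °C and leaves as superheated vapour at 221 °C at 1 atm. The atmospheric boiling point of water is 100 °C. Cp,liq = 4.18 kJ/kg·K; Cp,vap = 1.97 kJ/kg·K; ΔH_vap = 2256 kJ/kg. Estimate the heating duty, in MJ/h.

liquid 17.3→100 °C: 345.69 kJ/kg
vaporisation at 100 °C: 2256 kJ/kg
vapour 100→221 °C: 238.37 kJ/kg
Δh = 345.69 + 2256 + 238.37 = 2840.1 kJ/kg
Q = ṁ·Δh = 12.01 kg/s × 2840.1 kJ/kg = 34109 kJ/s
|Q| = 34109 kW = 122790 MJ/h

Q = 123000 MJ/h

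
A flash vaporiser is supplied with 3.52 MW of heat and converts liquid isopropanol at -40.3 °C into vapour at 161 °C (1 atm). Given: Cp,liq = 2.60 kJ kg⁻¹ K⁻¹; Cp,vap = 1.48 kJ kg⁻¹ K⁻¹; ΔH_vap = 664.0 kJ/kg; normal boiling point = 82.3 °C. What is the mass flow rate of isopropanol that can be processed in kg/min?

ṁ = 192 kg/min

Δh = 2.60×(82.3−-40.3) + 664.0 + 1.48×(161−82.3) = 1099.2 kJ/kg
Q = 3.52 MW = 3520 kJ/s = 211200 kJ/min
ṁ = Q/Δh = 211200 / 1099.2 = 192.13 kg/min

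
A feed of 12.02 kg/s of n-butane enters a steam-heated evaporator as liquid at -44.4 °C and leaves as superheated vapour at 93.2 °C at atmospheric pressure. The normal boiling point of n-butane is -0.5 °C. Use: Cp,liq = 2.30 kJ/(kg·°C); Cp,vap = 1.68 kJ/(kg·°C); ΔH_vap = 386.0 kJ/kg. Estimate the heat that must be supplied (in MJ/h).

liquid -44.4→-0.5 °C: 100.97 kJ/kg
vaporisation at -0.5 °C: 386 kJ/kg
vapour -0.5→93.2 °C: 157.42 kJ/kg
Δh = 100.97 + 386 + 157.42 = 644.39 kJ/kg
Q = ṁ·Δh = 12.02 kg/s × 644.39 kJ/kg = 7745.5 kJ/s
|Q| = 7745.5 kW = 27884 MJ/h

Q = 27900 MJ/h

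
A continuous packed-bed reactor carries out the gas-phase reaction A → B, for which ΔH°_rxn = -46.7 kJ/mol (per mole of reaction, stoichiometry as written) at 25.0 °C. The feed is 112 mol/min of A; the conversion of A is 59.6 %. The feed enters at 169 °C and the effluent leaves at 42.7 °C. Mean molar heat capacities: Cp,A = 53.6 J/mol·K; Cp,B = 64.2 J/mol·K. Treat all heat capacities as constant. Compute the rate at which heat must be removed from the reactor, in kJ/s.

Q_out = 64.4 kJ/s

Extent of reaction ξ = 0.596 × 112 = 66.752 mol/min
Reaction term: ξ·ΔH°_rxn = 66.752 × -46.7 = -3117.3 kJ/min
Sensible, feed 169→25 °C: -864.46 kJ/min
Outlet flows (mol/min): A 45.248, B 66.752
Sensible, products 25→42.7 °C: 118.78 kJ/min
Q = ΔH = -3863 kJ/min = -64.383 kW
Heat removed = 64.383 kJ/s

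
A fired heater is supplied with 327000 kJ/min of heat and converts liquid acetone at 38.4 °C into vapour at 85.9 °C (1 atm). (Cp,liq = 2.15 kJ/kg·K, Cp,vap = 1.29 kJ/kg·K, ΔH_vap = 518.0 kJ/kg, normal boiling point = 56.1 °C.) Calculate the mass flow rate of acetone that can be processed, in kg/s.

ṁ = 9.17 kg/s

Δh = 2.15×(56.1−38.4) + 518.0 + 1.29×(85.9−56.1) = 594.5 kJ/kg
Q = 327000 kJ/min = 5450 kJ/s = 5450 kJ/s
ṁ = Q/Δh = 5450 / 594.5 = 9.1674 kg/s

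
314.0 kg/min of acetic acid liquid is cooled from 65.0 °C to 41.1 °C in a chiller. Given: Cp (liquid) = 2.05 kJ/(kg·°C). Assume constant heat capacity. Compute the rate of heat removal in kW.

Q_c = 256 kW

Q = ṁ·Cp·ΔT = 314.0 × 2.05 × (41.1 − 65.0) = -15384 kJ/min
Converting: 15384 / 60 s = 256.41 kW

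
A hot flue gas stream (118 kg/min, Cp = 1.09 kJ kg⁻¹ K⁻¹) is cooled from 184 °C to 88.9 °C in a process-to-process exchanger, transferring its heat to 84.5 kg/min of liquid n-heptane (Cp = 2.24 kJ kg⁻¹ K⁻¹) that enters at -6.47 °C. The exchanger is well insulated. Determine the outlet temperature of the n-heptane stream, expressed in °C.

T_c,out = 58.2 °C

Heat released by hot stream: Q = 118 × 1.09 × (184 − 88.9) = 12232 kJ/min
Energy balance on cold side (adiabatic exchanger): Q = ṁ_c·Cp_c·(T_c,out − T_c,in)
T_c,out = -6.47 + 12232/(84.5 × 2.24) = 58.153 °C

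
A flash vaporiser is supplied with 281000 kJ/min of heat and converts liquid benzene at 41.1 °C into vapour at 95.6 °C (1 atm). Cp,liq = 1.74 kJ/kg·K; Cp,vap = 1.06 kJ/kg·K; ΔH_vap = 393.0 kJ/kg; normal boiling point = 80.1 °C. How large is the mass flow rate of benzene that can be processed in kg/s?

ṁ = 9.81 kg/s

Δh = 1.74×(80.1−41.1) + 393.0 + 1.06×(95.6−80.1) = 477.29 kJ/kg
Q = 281000 kJ/min = 4683.3 kJ/s = 4683.3 kJ/s
ṁ = Q/Δh = 4683.3 / 477.29 = 9.8123 kg/s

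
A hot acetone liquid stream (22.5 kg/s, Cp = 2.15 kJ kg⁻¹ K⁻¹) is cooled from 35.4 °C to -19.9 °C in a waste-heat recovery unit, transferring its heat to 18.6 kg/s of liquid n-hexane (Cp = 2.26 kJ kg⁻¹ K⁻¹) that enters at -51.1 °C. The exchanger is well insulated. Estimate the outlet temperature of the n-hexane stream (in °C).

Heat released by hot stream: Q = 22.5 × 2.15 × (35.4 − -19.9) = 2675.1 kJ/s
Energy balance on cold side (adiabatic exchanger): Q = ṁ_c·Cp_c·(T_c,out − T_c,in)
T_c,out = -51.1 + 2675.1/(18.6 × 2.26) = 12.539 °C

T_c,out = 12.5 °C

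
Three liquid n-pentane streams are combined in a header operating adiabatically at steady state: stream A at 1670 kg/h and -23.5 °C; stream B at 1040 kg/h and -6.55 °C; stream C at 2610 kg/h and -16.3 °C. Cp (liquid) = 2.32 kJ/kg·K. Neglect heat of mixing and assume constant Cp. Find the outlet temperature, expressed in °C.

T_out = -16.7 °C

Energy balance with Q = 0: Σ ṁᵢCp,ᵢ(T_out − Tᵢ) = 0
Σ ṁᵢCp,ᵢTᵢ = 1670×2.32×-23.5 + 1040×2.32×-6.55 + 2610×2.32×-16.3 = -205550
Σ ṁᵢCp,ᵢ = 1670×2.32 + 1040×2.32 + 2610×2.32 = 12342
T_out = -205550 / 12342 = -16.654 °C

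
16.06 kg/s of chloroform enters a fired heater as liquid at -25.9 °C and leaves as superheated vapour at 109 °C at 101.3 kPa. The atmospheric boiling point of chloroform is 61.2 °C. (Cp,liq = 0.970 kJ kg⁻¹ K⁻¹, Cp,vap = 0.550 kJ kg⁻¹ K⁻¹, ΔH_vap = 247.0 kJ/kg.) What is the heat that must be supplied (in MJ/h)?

liquid -25.9→61.2 °C: 84.487 kJ/kg
vaporisation at 61.2 °C: 247 kJ/kg
vapour 61.2→109 °C: 26.29 kJ/kg
Δh = 84.487 + 247 + 26.29 = 357.78 kJ/kg
Q = ṁ·Δh = 16.06 kg/s × 357.78 kJ/kg = 5745.9 kJ/s
|Q| = 5745.9 kW = 20685 MJ/h

Q = 20700 MJ/h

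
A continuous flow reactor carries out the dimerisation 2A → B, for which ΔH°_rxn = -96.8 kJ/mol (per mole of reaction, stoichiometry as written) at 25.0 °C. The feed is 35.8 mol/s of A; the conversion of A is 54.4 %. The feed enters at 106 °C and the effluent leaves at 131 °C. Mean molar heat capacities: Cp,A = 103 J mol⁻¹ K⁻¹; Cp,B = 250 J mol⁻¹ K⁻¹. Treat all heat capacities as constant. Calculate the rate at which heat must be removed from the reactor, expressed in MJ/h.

Extent of reaction ξ = 0.544 × 35.8 / 2 = 9.7376 mol/s
Reaction term: ξ·ΔH°_rxn = 9.7376 × -96.8 = -942.6 kJ/s
Sensible, feed 106→25 °C: -298.68 kJ/s
Outlet flows (mol/s): A 16.325, B 9.7376
Sensible, products 25→131 °C: 436.28 kJ/s
Q = ΔH = -805 kJ/s = -805 kW
Heat removed = 2898 MJ/h

Q_out = 2900 MJ/h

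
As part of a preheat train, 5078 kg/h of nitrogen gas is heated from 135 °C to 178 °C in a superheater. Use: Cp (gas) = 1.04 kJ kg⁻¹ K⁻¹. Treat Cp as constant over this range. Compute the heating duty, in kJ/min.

Q = 3780 kJ/min

Q = ṁ·Cp·ΔT = 5078 × 1.04 × (178 − 135) = 227090 kJ/h
Converting: 227090 / 3600 s = 63.08 kW
Heating duty = 3784.8 kJ/min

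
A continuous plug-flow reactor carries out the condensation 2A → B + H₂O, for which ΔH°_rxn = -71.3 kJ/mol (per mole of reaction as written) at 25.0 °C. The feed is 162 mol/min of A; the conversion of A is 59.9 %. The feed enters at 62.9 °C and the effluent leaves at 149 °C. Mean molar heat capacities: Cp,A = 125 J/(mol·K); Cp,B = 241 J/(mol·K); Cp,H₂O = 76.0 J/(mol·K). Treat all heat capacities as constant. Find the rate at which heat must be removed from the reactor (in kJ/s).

Extent of reaction ξ = 0.599 × 162 / 2 = 48.519 mol/min
Reaction term: ξ·ΔH°_rxn = 48.519 × -71.3 = -3459.4 kJ/min
Sensible, feed 62.9→25 °C: -767.48 kJ/min
Outlet flows (mol/min): A 64.962, B 48.519, H₂O 48.519
Sensible, products 25→149 °C: 2914.1 kJ/min
Q = ΔH = -1312.8 kJ/min = -21.88 kW
Heat removed = 21.88 kJ/s

Q_out = 21.9 kJ/s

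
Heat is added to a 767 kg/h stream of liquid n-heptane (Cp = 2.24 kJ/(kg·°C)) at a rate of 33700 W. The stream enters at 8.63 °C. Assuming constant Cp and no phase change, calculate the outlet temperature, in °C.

T_out = 79.2 °C

Q = 33700 W = 121320 kJ/h
ΔT = Q/(ṁ·Cp) = 121320/(767×2.24) = 70.614 K
T_out = 8.63 + 70.614 = 79.244 °C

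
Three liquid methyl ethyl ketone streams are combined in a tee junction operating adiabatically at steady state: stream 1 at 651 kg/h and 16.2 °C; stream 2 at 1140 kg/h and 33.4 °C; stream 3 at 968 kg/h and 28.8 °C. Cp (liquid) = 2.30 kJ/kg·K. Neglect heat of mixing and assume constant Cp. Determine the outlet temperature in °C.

Energy balance with Q = 0: Σ ṁᵢCp,ᵢ(T_out − Tᵢ) = 0
T_out = Σ ṁᵢCp,ᵢTᵢ / Σ ṁᵢCp,ᵢ
      = 175950 / 6345.7 = 27.728 °C

T_out = 27.7 °C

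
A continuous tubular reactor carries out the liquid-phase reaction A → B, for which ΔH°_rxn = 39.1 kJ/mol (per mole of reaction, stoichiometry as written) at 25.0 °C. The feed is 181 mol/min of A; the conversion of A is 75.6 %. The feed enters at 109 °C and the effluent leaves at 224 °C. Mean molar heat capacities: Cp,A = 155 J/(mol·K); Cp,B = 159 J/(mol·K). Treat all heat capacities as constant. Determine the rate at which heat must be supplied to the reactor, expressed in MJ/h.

Extent of reaction ξ = 0.756 × 181 = 136.84 mol/min
Reaction term: ξ·ΔH°_rxn = 136.84 × 39.1 = 5350.3 kJ/min
Sensible, feed 109→25 °C: -2356.6 kJ/min
Outlet flows (mol/min): A 44.164, B 136.84
Sensible, products 25→224 °C: 5691.9 kJ/min
Q = ΔH = 8685.5 kJ/min = 144.76 kW
Heat supplied = 521.13 MJ/h

Q_in = 521 MJ/h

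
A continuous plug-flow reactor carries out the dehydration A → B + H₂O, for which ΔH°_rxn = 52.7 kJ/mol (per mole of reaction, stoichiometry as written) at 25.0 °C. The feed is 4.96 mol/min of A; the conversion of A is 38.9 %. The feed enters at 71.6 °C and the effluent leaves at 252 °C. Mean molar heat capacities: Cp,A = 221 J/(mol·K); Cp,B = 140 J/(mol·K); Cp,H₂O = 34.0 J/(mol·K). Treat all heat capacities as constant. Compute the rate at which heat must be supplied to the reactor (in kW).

Q_in = 4.65 kW

Extent of reaction ξ = 0.389 × 4.96 = 1.9294 mol/min
Reaction term: ξ·ΔH°_rxn = 1.9294 × 52.7 = 101.68 kJ/min
Sensible, feed 71.6→25 °C: -51.081 kJ/min
Outlet flows (mol/min): A 3.0306, B 1.9294, H₂O 1.9294
Sensible, products 25→252 °C: 228.24 kJ/min
Q = ΔH = 278.84 kJ/min = 4.6474 kW
Heat supplied = 4.6474 kW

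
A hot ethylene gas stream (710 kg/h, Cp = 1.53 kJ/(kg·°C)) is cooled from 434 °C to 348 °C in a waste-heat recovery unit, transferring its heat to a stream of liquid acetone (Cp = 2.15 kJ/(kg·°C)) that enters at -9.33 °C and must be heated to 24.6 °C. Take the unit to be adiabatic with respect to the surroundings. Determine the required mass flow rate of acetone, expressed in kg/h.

Heat released by hot stream: Q = 710 × 1.53 × (434 − 348) = 93422 kJ/h
Energy balance on cold side (adiabatic exchanger): Q = ṁ_c·Cp_c·(T_c,out − T_c,in)
ṁ_c = 93422 / [2.15 × (24.6 − -9.33)] = 1280.6 kg/h

ṁ_c = 1280 kg/h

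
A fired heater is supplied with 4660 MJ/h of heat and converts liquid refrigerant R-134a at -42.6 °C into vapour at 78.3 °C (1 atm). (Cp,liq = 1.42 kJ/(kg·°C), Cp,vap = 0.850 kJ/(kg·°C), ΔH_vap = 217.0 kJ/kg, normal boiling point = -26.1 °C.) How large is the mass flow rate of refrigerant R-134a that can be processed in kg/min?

ṁ = 236 kg/min

Δh = 1.42×(-26.1−-42.6) + 217.0 + 0.850×(78.3−-26.1) = 329.17 kJ/kg
Q = 4660 MJ/h = 1294.4 kJ/s = 77667 kJ/min
ṁ = Q/Δh = 77667 / 329.17 = 235.95 kg/min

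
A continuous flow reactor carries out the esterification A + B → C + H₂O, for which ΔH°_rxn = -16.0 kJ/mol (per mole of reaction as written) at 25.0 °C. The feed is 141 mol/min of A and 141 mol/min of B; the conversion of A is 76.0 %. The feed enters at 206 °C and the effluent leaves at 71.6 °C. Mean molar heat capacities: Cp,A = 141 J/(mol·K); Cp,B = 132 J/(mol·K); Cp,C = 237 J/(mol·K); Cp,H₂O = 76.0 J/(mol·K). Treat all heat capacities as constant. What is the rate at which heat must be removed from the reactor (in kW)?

Extent of reaction ξ = 0.760 × 141 = 107.16 mol/min
Reaction term: ξ·ΔH°_rxn = 107.16 × -16.0 = -1714.6 kJ/min
Sensible, feed 206→25 °C: -6967.2 kJ/min
Outlet flows (mol/min): A 33.84, B 33.84, C 107.16, H₂O 107.16
Sensible, products 25→71.6 °C: 1993.5 kJ/min
Q = ΔH = -6688.3 kJ/min = -111.47 kW
Heat removed = 111.47 kW

Q_out = 111 kW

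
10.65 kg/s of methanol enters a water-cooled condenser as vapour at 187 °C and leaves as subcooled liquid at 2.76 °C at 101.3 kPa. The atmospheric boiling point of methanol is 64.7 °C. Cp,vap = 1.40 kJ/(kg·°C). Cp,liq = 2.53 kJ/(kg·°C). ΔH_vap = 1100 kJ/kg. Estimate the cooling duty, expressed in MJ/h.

vapour 187→64.7 °C: -171.22 kJ/kg
condensation at 64.7 °C: -1100 kJ/kg
liquid 64.7→2.76 °C: -156.71 kJ/kg
Δh = -171.22 + -1100 + -156.71 = -1427.9 kJ/kg
Q = ṁ·Δh = 10.65 kg/s × -1427.9 kJ/kg = -15207 kJ/s
|Q| = 15207 kW = 54747 MJ/h

Q_c = 54700 MJ/h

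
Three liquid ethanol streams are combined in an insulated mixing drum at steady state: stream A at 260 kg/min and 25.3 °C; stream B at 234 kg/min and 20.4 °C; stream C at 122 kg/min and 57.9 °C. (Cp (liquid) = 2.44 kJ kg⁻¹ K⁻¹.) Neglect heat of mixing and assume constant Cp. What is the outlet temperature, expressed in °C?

Energy balance with Q = 0: Σ ṁᵢCp,ᵢ(T_out − Tᵢ) = 0
Σ ṁᵢCp,ᵢTᵢ = 260×2.44×25.3 + 234×2.44×20.4 + 122×2.44×57.9 = 44934
Σ ṁᵢCp,ᵢ = 260×2.44 + 234×2.44 + 122×2.44 = 1503
T_out = 44934 / 1503 = 29.895 °C

T_out = 29.9 °C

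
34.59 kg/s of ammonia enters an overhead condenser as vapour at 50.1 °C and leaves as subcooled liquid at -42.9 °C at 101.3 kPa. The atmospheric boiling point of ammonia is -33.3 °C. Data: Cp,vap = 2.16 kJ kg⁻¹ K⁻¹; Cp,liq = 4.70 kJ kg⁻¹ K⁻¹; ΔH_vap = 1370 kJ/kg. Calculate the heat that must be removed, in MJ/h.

Q_c = 199000 MJ/h

vapour 50.1→-33.3 °C: -180.14 kJ/kg
condensation at -33.3 °C: -1370 kJ/kg
liquid -33.3→-42.9 °C: -45.12 kJ/kg
Δh = -180.14 + -1370 + -45.12 = -1595.3 kJ/kg
Q = ṁ·Δh = 34.59 kg/s × -1595.3 kJ/kg = -55180 kJ/s
|Q| = 55180 kW = 198650 MJ/h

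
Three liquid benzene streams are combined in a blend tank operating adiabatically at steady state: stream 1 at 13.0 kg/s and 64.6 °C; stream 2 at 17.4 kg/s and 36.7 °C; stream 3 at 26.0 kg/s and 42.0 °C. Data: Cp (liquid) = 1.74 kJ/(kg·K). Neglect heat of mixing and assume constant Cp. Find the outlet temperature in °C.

T_out = 45.6 °C

Adiabatic, steady state ⇒ Σ ṁᵢCp,ᵢ(T_out − Tᵢ) = 0
T_out = Σ ṁᵢCp,ᵢTᵢ / Σ ṁᵢCp,ᵢ
      = 4472.5 / 98.136 = 45.574 °C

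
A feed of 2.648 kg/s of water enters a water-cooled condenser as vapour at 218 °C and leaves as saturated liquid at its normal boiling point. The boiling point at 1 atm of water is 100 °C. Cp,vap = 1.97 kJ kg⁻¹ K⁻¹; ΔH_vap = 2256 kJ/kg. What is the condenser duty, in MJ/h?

vapour 218→100 °C: -232.46 kJ/kg
condensation at 100 °C: -2256 kJ/kg
Δh = -232.46 + -2256 = -2488.5 kJ/kg
Q = ṁ·Δh = 2.648 kg/s × -2488.5 kJ/kg = -6589.4 kJ/s
|Q| = 6589.4 kW = 23722 MJ/h

Q_c = 23700 MJ/h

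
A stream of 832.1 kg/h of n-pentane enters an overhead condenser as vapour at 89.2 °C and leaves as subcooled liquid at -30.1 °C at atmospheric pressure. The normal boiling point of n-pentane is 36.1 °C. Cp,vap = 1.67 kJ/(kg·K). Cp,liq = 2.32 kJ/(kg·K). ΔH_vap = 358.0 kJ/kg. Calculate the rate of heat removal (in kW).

Q_c = 139 kW

vapour 89.2→36.1 °C: -88.677 kJ/kg
condensation at 36.1 °C: -358 kJ/kg
liquid 36.1→-30.1 °C: -153.58 kJ/kg
Δh = -88.677 + -358 + -153.58 = -600.26 kJ/kg
Q = ṁ·Δh = 832.1 kg/h × -600.26 kJ/kg = -499480 kJ/h
|Q| = 138.74 kW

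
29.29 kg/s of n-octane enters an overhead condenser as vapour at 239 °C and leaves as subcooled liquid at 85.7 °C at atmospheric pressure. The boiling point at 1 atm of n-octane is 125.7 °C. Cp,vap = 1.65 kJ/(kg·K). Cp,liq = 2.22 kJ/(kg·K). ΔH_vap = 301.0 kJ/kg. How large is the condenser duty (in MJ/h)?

Q_c = 60800 MJ/h

vapour 239→125.7 °C: -186.94 kJ/kg
condensation at 125.7 °C: -301 kJ/kg
liquid 125.7→85.7 °C: -88.8 kJ/kg
Δh = -186.94 + -301 + -88.8 = -576.75 kJ/kg
Q = ṁ·Δh = 29.29 kg/s × -576.75 kJ/kg = -16893 kJ/s
|Q| = 16893 kW = 60814 MJ/h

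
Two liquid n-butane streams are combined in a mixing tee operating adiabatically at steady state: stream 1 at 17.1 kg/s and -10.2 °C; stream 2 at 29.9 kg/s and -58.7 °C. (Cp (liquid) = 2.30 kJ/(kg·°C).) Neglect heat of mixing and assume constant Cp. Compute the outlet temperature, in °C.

T_out = -41.1 °C

No heat crosses the boundary, so H_out = H_in.
T_out = Σ ṁᵢCp,ᵢTᵢ / Σ ṁᵢCp,ᵢ
      = -4438 / 108.1 = -41.054 °C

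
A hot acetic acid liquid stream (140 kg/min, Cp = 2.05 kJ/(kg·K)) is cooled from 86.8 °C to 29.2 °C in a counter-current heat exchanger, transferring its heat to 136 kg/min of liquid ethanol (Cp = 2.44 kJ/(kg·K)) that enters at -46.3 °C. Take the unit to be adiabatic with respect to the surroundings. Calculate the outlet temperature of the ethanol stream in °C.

T_c,out = 3.52 °C

Heat released by hot stream: Q = 140 × 2.05 × (86.8 − 29.2) = 16531 kJ/min
Energy balance on cold side (adiabatic exchanger): Q = ṁ_c·Cp_c·(T_c,out − T_c,in)
T_c,out = -46.3 + 16531/(136 × 2.44) = 3.5168 °C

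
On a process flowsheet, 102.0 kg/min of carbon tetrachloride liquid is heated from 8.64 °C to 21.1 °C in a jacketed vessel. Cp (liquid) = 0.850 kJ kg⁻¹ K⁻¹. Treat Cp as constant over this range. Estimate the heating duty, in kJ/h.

Q = ṁ·Cp·ΔT = 102.0 × 0.850 × (21.1 − 8.64) = 1080.3 kJ/min
Converting: 1080.3 / 60 s = 18.005 kW
Heating duty = 64817 kJ/h

Q = 64800 kJ/h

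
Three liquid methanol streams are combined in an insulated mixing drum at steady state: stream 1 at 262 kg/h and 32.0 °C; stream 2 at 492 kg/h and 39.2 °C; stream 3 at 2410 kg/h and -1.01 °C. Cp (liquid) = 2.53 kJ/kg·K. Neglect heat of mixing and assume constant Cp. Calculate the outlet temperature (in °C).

T_out = 7.98 °C

Adiabatic, steady state ⇒ Σ ṁᵢCp,ᵢ(T_out − Tᵢ) = 0
Σ ṁᵢCp,ᵢTᵢ = 262×2.53×32.0 + 492×2.53×39.2 + 2410×2.53×-1.01 = 63848
Σ ṁᵢCp,ᵢ = 262×2.53 + 492×2.53 + 2410×2.53 = 8004.9
T_out = 63848 / 8004.9 = 7.9761 °C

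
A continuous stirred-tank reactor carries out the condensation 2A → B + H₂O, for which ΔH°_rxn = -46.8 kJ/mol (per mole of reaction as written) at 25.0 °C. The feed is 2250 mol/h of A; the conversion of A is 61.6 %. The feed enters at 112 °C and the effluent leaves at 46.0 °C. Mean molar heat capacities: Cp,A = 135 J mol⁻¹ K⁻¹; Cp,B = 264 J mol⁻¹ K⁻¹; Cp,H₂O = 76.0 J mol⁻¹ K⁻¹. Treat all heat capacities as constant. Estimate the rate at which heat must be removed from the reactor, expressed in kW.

Q_out = 14.3 kW

Extent of reaction ξ = 0.616 × 2250 / 2 = 693 mol/h
Reaction term: ξ·ΔH°_rxn = 693 × -46.8 = -32432 kJ/h
Sensible, feed 112→25 °C: -26426 kJ/h
Outlet flows (mol/h): A 864, B 693, H₂O 693
Sensible, products 25→46.0 °C: 7397.5 kJ/h
Q = ΔH = -51461 kJ/h = -14.295 kW
Heat removed = 14.295 kW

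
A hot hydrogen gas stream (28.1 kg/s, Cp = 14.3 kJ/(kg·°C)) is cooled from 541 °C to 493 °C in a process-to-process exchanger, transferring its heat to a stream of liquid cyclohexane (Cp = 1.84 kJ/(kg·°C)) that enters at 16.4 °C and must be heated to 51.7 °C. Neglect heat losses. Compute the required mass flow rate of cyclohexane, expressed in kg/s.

Heat released by hot stream: Q = 28.1 × 14.3 × (541 − 493) = 19288 kJ/s
Energy balance on cold side (adiabatic exchanger): Q = ṁ_c·Cp_c·(T_c,out − T_c,in)
ṁ_c = 19288 / [1.84 × (51.7 − 16.4)] = 296.96 kg/s

ṁ_c = 297 kg/s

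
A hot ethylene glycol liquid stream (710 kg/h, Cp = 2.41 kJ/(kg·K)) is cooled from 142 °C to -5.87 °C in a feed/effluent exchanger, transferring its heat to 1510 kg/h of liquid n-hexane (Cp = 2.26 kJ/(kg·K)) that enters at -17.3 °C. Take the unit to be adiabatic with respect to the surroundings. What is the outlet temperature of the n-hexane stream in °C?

Heat released by hot stream: Q = 710 × 2.41 × (142 − -5.87) = 253020 kJ/h
Energy balance on cold side (adiabatic exchanger): Q = ṁ_c·Cp_c·(T_c,out − T_c,in)
T_c,out = -17.3 + 253020/(1510 × 2.26) = 56.843 °C

T_c,out = 56.8 °C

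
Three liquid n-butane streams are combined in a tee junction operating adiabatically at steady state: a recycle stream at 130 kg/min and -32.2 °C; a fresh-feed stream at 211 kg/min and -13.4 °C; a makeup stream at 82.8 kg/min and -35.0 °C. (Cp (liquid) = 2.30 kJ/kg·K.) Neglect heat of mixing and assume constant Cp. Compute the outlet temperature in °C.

T_out = -23.4 °C

Energy balance with Q = 0: Σ ṁᵢCp,ᵢ(T_out − Tᵢ) = 0
T_out = Σ ṁᵢCp,ᵢTᵢ / Σ ṁᵢCp,ᵢ
      = -22796 / 974.74 = -23.387 °C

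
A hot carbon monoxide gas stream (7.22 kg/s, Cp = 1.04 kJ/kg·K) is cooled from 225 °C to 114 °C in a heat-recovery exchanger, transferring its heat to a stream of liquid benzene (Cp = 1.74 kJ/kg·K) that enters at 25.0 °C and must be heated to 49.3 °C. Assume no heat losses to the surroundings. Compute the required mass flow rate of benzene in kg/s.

ṁ_c = 19.7 kg/s

Heat released by hot stream: Q = 7.22 × 1.04 × (225 − 114) = 833.48 kJ/s
Energy balance on cold side (adiabatic exchanger): Q = ṁ_c·Cp_c·(T_c,out − T_c,in)
ṁ_c = 833.48 / [1.74 × (49.3 − 25.0)] = 19.712 kg/s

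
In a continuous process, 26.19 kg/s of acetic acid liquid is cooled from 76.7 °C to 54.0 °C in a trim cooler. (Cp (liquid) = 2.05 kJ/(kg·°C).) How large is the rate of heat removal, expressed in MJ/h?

Q_c = 4390 MJ/h

Q = ṁ·Cp·ΔT = 26.19 × 2.05 × (54.0 − 76.7) = -1218.8 kJ/s
Cooling duty = 4387.5 MJ/h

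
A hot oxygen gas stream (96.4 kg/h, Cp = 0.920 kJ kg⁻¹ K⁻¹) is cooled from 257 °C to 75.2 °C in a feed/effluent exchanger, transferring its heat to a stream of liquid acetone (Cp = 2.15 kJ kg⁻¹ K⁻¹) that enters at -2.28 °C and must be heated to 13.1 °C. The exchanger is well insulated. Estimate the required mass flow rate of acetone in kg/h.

ṁ_c = 488 kg/h

Heat released by hot stream: Q = 96.4 × 0.920 × (257 − 75.2) = 16123 kJ/h
Energy balance on cold side (adiabatic exchanger): Q = ṁ_c·Cp_c·(T_c,out − T_c,in)
ṁ_c = 16123 / [2.15 × (13.1 − -2.28)] = 487.6 kg/h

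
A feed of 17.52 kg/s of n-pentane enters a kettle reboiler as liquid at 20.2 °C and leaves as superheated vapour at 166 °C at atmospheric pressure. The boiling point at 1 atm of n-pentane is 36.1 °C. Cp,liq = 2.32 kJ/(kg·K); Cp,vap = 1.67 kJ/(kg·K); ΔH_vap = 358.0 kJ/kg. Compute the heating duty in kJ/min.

Q = 643000 kJ/min

liquid 20.2→36.1 °C: 36.888 kJ/kg
vaporisation at 36.1 °C: 358 kJ/kg
vapour 36.1→166 °C: 216.93 kJ/kg
Δh = 36.888 + 358 + 216.93 = 611.82 kJ/kg
Q = ṁ·Δh = 17.52 kg/s × 611.82 kJ/kg = 10719 kJ/s
|Q| = 10719 kW = 643150 kJ/min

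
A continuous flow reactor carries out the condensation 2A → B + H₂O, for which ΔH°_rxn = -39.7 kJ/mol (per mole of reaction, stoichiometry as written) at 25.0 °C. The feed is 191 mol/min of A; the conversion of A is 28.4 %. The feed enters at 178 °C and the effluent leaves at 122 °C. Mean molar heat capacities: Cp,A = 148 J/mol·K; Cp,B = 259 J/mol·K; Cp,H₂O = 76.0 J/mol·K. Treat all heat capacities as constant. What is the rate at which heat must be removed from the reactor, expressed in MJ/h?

Extent of reaction ξ = 0.284 × 191 / 2 = 27.122 mol/min
Reaction term: ξ·ΔH°_rxn = 27.122 × -39.7 = -1076.7 kJ/min
Sensible, feed 178→25 °C: -4325 kJ/min
Outlet flows (mol/min): A 136.76, B 27.122, H₂O 27.122
Sensible, products 25→122 °C: 2844.6 kJ/min
Q = ΔH = -2557.1 kJ/min = -42.619 kW
Heat removed = 153.43 MJ/h

Q_out = 153 MJ/h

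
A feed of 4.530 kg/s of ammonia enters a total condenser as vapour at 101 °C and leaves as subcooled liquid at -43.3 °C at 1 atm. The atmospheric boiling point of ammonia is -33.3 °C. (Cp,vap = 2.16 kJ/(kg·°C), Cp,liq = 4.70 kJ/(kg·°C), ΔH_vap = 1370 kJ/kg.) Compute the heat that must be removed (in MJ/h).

Q_c = 27800 MJ/h

vapour 101→-33.3 °C: -290.09 kJ/kg
condensation at -33.3 °C: -1370 kJ/kg
liquid -33.3→-43.3 °C: -47 kJ/kg
Δh = -290.09 + -1370 + -47 = -1707.1 kJ/kg
Q = ṁ·Δh = 4.530 kg/s × -1707.1 kJ/kg = -7733.1 kJ/s
|Q| = 7733.1 kW = 27839 MJ/h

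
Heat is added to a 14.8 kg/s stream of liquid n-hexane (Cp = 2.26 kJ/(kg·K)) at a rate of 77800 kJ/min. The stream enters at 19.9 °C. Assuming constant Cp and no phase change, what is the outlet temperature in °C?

T_out = 58.7 °C

Q = 77800 kJ/min = 1296.7 kJ/s
ΔT = Q/(ṁ·Cp) = 1296.7/(14.8×2.26) = 38.767 K
T_out = 19.9 + 38.767 = 58.667 °C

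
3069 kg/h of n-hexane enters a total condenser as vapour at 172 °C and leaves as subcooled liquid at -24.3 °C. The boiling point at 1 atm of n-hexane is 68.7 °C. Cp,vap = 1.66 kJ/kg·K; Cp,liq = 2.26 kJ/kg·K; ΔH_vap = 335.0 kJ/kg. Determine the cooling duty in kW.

vapour 172→68.7 °C: -171.48 kJ/kg
condensation at 68.7 °C: -335 kJ/kg
liquid 68.7→-24.3 °C: -210.18 kJ/kg
Δh = -171.48 + -335 + -210.18 = -716.66 kJ/kg
Q = ṁ·Δh = 3069 kg/h × -716.66 kJ/kg = -2.1994e+06 kJ/h
|Q| = 610.95 kW

Q_c = 611 kW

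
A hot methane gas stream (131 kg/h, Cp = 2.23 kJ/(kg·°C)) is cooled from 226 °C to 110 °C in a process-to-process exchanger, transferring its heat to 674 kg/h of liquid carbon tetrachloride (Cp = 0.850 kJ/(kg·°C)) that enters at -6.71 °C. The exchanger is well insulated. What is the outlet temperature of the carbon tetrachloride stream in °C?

T_c,out = 52.4 °C

Heat released by hot stream: Q = 131 × 2.23 × (226 − 110) = 33887 kJ/h
Energy balance on cold side (adiabatic exchanger): Q = ṁ_c·Cp_c·(T_c,out − T_c,in)
T_c,out = -6.71 + 33887/(674 × 0.850) = 52.44 °C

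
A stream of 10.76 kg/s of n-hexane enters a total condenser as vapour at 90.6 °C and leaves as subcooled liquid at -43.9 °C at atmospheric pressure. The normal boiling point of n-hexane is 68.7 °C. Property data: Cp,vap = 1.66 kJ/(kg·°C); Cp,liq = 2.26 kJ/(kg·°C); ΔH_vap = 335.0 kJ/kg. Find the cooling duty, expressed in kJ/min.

vapour 90.6→68.7 °C: -36.354 kJ/kg
condensation at 68.7 °C: -335 kJ/kg
liquid 68.7→-43.9 °C: -254.48 kJ/kg
Δh = -36.354 + -335 + -254.48 = -625.83 kJ/kg
Q = ṁ·Δh = 10.76 kg/s × -625.83 kJ/kg = -6733.9 kJ/s
|Q| = 6733.9 kW = 404040 kJ/min

Q_c = 404000 kJ/min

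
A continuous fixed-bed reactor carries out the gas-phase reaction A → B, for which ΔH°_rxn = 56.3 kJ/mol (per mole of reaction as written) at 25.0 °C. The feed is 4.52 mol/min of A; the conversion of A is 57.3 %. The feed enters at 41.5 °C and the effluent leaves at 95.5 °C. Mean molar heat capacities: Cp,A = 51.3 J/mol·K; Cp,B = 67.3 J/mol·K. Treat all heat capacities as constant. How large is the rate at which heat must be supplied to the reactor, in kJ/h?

Q_in = 9680 kJ/h

Extent of reaction ξ = 0.573 × 4.52 = 2.59 mol/min
Reaction term: ξ·ΔH°_rxn = 2.59 × 56.3 = 145.81 kJ/min
Sensible, feed 41.5→25 °C: -3.826 kJ/min
Outlet flows (mol/min): A 1.93, B 2.59
Sensible, products 25→95.5 °C: 19.269 kJ/min
Q = ΔH = 161.26 kJ/min = 2.6876 kW
Heat supplied = 9675.5 kJ/h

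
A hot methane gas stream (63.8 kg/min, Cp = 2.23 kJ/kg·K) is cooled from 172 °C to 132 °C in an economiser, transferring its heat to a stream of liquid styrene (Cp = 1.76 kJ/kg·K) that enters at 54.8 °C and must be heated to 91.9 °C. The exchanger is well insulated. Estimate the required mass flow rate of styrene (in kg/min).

ṁ_c = 87.2 kg/min

Heat released by hot stream: Q = 63.8 × 2.23 × (172 − 132) = 5691 kJ/min
Energy balance on cold side (adiabatic exchanger): Q = ṁ_c·Cp_c·(T_c,out − T_c,in)
ṁ_c = 5691 / [1.76 × (91.9 − 54.8)] = 87.156 kg/min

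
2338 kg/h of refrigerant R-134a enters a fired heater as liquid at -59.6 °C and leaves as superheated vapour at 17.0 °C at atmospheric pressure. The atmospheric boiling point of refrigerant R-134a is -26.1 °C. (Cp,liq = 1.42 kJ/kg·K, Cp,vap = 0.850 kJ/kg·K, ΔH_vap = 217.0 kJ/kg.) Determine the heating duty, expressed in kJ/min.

Q = 11700 kJ/min

liquid -59.6→-26.1 °C: 47.57 kJ/kg
vaporisation at -26.1 °C: 217 kJ/kg
vapour -26.1→17.0 °C: 36.635 kJ/kg
Δh = 47.57 + 217 + 36.635 = 301.2 kJ/kg
Q = ṁ·Δh = 2338 kg/h × 301.2 kJ/kg = 704220 kJ/h
|Q| = 195.62 kW = 11737 kJ/min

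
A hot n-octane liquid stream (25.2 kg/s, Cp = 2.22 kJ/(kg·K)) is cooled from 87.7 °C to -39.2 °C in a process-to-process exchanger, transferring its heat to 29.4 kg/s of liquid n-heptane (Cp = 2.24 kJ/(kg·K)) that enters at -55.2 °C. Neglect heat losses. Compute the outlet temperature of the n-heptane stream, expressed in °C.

Heat released by hot stream: Q = 25.2 × 2.22 × (87.7 − -39.2) = 7099.3 kJ/s
Energy balance on cold side (adiabatic exchanger): Q = ṁ_c·Cp_c·(T_c,out − T_c,in)
T_c,out = -55.2 + 7099.3/(29.4 × 2.24) = 52.6 °C

T_c,out = 52.6 °C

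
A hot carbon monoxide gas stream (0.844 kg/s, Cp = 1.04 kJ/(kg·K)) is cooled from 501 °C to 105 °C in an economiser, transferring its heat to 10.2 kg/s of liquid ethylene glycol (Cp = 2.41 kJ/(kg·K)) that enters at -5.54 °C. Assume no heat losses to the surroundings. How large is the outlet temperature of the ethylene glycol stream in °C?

Heat released by hot stream: Q = 0.844 × 1.04 × (501 − 105) = 347.59 kJ/s
Energy balance on cold side (adiabatic exchanger): Q = ṁ_c·Cp_c·(T_c,out − T_c,in)
T_c,out = -5.54 + 347.59/(10.2 × 2.41) = 8.6001 °C

T_c,out = 8.60 °C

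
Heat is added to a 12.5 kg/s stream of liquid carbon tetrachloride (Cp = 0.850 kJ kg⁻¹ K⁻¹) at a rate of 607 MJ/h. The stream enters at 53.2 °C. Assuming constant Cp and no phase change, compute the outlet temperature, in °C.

Q = 607 MJ/h = 168.61 kJ/s
ΔT = Q/(ṁ·Cp) = 168.61/(12.5×0.850) = 15.869 K
T_out = 53.2 + 15.869 = 69.069 °C

T_out = 69.1 °C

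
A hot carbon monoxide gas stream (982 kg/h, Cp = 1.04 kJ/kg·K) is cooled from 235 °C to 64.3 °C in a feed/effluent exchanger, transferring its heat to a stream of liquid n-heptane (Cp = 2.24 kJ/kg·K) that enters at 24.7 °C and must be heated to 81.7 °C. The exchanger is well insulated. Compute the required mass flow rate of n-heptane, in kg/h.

ṁ_c = 1370 kg/h

Heat released by hot stream: Q = 982 × 1.04 × (235 − 64.3) = 174330 kJ/h
Energy balance on cold side (adiabatic exchanger): Q = ṁ_c·Cp_c·(T_c,out − T_c,in)
ṁ_c = 174330 / [2.24 × (81.7 − 24.7)] = 1365.4 kg/h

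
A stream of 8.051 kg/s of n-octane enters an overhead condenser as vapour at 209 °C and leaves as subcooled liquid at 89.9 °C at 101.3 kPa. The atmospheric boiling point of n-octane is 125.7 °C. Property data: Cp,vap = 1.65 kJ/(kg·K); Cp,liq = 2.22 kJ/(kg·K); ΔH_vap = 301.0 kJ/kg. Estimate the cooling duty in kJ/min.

Q_c = 250000 kJ/min

vapour 209→125.7 °C: -137.44 kJ/kg
condensation at 125.7 °C: -301 kJ/kg
liquid 125.7→89.9 °C: -79.476 kJ/kg
Δh = -137.44 + -301 + -79.476 = -517.92 kJ/kg
Q = ṁ·Δh = 8.051 kg/s × -517.92 kJ/kg = -4169.8 kJ/s
|Q| = 4169.8 kW = 250190 kJ/min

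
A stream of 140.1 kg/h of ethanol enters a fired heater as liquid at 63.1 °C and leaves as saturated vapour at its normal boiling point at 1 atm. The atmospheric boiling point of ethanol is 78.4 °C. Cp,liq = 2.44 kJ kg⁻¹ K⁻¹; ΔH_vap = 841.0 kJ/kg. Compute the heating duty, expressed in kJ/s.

Q = 34.2 kJ/s

liquid 63.1→78.4 °C: 37.332 kJ/kg
vaporisation at 78.4 °C: 841 kJ/kg
Δh = 37.332 + 841 = 878.33 kJ/kg
Q = ṁ·Δh = 140.1 kg/h × 878.33 kJ/kg = 123050 kJ/h
|Q| = 34.182 kW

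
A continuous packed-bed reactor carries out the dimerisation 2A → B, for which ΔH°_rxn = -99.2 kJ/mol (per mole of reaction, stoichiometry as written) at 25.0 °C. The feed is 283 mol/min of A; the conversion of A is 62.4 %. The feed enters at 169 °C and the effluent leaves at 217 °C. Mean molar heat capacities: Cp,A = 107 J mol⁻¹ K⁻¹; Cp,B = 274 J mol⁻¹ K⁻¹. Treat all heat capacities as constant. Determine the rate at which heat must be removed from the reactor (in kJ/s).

Extent of reaction ξ = 0.624 × 283 / 2 = 88.296 mol/min
Reaction term: ξ·ΔH°_rxn = 88.296 × -99.2 = -8759 kJ/min
Sensible, feed 169→25 °C: -4360.5 kJ/min
Outlet flows (mol/min): A 106.41, B 88.296
Sensible, products 25→217 °C: 6831.1 kJ/min
Q = ΔH = -6288.3 kJ/min = -104.81 kW
Heat removed = 104.81 kJ/s

Q_out = 105 kJ/s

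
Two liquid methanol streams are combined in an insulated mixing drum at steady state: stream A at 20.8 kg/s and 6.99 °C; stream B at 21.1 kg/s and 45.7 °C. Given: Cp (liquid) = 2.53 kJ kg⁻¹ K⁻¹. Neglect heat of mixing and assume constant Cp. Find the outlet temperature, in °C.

T_out = 26.5 °C

Adiabatic, steady state ⇒ Σ ṁᵢCp,ᵢ(T_out − Tᵢ) = 0
Σ ṁᵢCp,ᵢTᵢ = 20.8×2.53×6.99 + 21.1×2.53×45.7 = 2807.4
Σ ṁᵢCp,ᵢ = 20.8×2.53 + 21.1×2.53 = 106.01
T_out = 2807.4 / 106.01 = 26.484 °C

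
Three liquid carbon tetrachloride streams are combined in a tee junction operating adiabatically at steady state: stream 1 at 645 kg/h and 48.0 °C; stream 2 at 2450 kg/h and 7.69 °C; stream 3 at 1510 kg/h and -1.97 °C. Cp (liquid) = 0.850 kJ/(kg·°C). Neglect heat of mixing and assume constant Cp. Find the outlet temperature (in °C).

No heat crosses the boundary, so H_out = H_in.
T_out = Σ ṁᵢCp,ᵢTᵢ / Σ ṁᵢCp,ᵢ
      = 39802 / 3914.2 = 10.168 °C

T_out = 10.2 °C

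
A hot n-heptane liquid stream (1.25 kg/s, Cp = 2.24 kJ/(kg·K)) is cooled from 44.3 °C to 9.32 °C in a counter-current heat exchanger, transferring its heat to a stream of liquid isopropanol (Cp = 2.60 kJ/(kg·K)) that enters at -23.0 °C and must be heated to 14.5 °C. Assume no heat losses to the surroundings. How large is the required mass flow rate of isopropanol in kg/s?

Heat released by hot stream: Q = 1.25 × 2.24 × (44.3 − 9.32) = 97.944 kJ/s
Energy balance on cold side (adiabatic exchanger): Q = ṁ_c·Cp_c·(T_c,out − T_c,in)
ṁ_c = 97.944 / [2.60 × (14.5 − -23.0)] = 1.0046 kg/s

ṁ_c = 1.00 kg/s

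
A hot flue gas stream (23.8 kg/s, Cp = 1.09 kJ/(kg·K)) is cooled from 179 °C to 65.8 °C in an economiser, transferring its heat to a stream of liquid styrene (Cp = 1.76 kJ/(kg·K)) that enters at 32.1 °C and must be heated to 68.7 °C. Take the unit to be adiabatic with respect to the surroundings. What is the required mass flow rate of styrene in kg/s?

Heat released by hot stream: Q = 23.8 × 1.09 × (179 − 65.8) = 2936.6 kJ/s
Energy balance on cold side (adiabatic exchanger): Q = ṁ_c·Cp_c·(T_c,out − T_c,in)
ṁ_c = 2936.6 / [1.76 × (68.7 − 32.1)] = 45.589 kg/s

ṁ_c = 45.6 kg/s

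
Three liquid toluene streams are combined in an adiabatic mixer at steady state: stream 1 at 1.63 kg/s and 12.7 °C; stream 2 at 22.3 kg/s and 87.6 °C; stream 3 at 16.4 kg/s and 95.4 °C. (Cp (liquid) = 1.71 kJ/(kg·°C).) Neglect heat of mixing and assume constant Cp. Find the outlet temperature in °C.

T_out = 87.7 °C

No heat crosses the boundary, so H_out = H_in.
T_out = Σ ṁᵢCp,ᵢTᵢ / Σ ṁᵢCp,ᵢ
      = 6051.2 / 68.964 = 87.745 °C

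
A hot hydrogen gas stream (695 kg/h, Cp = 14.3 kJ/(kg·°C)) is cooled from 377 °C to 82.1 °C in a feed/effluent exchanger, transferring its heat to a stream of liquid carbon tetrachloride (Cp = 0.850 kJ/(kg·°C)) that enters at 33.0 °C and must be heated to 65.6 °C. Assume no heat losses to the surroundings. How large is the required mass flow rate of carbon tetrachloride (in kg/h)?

Heat released by hot stream: Q = 695 × 14.3 × (377 − 82.1) = 2.9309e+06 kJ/h
Energy balance on cold side (adiabatic exchanger): Q = ṁ_c·Cp_c·(T_c,out − T_c,in)
ṁ_c = 2.9309e+06 / [0.850 × (65.6 − 33.0)] = 105770 kg/h

ṁ_c = 106000 kg/h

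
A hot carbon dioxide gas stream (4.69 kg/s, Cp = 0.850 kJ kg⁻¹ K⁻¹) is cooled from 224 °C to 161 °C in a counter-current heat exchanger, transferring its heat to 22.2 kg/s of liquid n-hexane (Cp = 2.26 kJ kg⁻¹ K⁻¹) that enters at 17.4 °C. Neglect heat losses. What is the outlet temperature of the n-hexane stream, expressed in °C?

T_c,out = 22.4 °C

Heat released by hot stream: Q = 4.69 × 0.850 × (224 − 161) = 251.15 kJ/s
Energy balance on cold side (adiabatic exchanger): Q = ṁ_c·Cp_c·(T_c,out − T_c,in)
T_c,out = 17.4 + 251.15/(22.2 × 2.26) = 22.406 °C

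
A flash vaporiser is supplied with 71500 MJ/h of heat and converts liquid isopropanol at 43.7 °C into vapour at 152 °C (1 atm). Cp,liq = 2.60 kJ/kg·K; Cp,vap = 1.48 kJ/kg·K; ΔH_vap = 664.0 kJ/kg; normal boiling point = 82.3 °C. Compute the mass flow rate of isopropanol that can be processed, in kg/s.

Δh = 2.60×(82.3−43.7) + 664.0 + 1.48×(152−82.3) = 867.52 kJ/kg
Q = 71500 MJ/h = 19861 kJ/s = 19861 kJ/s
ṁ = Q/Δh = 19861 / 867.52 = 22.894 kg/s

ṁ = 22.9 kg/s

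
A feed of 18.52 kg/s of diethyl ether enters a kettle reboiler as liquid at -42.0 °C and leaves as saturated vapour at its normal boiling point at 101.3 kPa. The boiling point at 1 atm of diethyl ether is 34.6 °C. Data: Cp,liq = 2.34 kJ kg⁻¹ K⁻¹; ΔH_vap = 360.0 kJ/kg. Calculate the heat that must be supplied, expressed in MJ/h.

liquid -42.0→34.6 °C: 179.24 kJ/kg
vaporisation at 34.6 °C: 360 kJ/kg
Δh = 179.24 + 360 = 539.24 kJ/kg
Q = ṁ·Δh = 18.52 kg/s × 539.24 kJ/kg = 9986.8 kJ/s
|Q| = 9986.8 kW = 35952 MJ/h

Q = 36000 MJ/h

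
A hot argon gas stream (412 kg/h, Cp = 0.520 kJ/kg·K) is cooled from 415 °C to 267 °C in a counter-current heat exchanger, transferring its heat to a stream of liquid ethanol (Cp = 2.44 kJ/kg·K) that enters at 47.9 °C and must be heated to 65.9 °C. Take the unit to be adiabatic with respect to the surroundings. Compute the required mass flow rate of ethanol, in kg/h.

Heat released by hot stream: Q = 412 × 0.520 × (415 − 267) = 31708 kJ/h
Energy balance on cold side (adiabatic exchanger): Q = ṁ_c·Cp_c·(T_c,out − T_c,in)
ṁ_c = 31708 / [2.44 × (65.9 − 47.9)] = 721.94 kg/h

ṁ_c = 722 kg/h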